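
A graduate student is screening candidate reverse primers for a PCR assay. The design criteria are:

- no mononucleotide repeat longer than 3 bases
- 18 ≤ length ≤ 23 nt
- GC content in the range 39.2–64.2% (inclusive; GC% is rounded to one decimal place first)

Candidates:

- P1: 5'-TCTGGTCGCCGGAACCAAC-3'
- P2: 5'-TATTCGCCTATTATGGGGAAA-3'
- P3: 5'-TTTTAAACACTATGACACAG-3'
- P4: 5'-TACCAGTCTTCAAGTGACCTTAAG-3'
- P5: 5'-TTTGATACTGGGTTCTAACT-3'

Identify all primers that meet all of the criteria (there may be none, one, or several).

P1 only.

P1 (19 nt, A=4 T=3 G=5 C=7): longest run = 2 ✓; length 19 ✓; GC 12/19 = 63.2% ✓ — passes.
P2 (21 nt, A=6 T=7 G=5 C=3): longest run = 4, exceeds 3 ✗; length 21 ✓; GC 8/21 = 38.1%, outside 39.2–64.2% ✗ — fails.
P3 (20 nt, A=8 T=6 G=2 C=4): longest run = 4, exceeds 3 ✗; length 20 ✓; GC 6/20 = 30.0%, outside 39.2–64.2% ✗ — fails.
P4 (24 nt, A=7 T=7 G=4 C=6): longest run = 2 ✓; length 24, outside 18–23 ✗; GC 10/24 = 41.7% ✓ — fails.
P5 (20 nt, A=4 T=9 G=4 C=3): longest run = 3 ✓; length 20 ✓; GC 7/20 = 35.0%, outside 39.2–64.2% ✗ — fails.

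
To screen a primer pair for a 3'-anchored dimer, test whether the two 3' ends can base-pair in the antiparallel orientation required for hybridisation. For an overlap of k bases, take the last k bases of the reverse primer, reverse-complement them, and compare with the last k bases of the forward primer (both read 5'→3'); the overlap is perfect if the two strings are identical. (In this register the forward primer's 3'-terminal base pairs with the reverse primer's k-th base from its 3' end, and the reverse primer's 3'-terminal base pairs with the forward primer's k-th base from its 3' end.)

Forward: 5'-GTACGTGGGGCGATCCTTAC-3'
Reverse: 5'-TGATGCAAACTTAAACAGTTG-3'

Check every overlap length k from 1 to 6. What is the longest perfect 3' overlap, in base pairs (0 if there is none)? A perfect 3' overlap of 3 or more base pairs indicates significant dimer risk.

Longest perfect overlap: 1 complementary base pair; below the dimer-risk threshold (threshold 3).

Last 6 bases (5'→3') — forward …CCTTAC, reverse …CAGTTG.
Reverse complement of the reverse primer's last 6 bases: CAACTG; its first k bases are the reverse complement of the reverse primer's last k bases, so a perfect k-base overlap needs the forward primer's last k bases to equal them.
Comparing (forward last k vs required): k=1: C vs C ✓; k=2: AC vs CA ✗; k=3: TAC vs CAA ✗; k=4: TTAC vs CAAC ✗; k=5: CTTAC vs CAACT ✗; k=6: CCTTAC vs CAACTG ✗.
Only k = 1 is perfect, so the longest perfect 3' overlap is 1.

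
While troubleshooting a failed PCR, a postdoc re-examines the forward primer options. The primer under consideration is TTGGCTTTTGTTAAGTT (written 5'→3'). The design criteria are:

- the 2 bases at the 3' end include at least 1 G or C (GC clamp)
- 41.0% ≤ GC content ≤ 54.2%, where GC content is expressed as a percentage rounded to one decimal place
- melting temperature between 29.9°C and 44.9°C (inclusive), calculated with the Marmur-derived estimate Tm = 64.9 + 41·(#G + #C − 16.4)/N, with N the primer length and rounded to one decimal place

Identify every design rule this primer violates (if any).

Fails: GC clamp, GC content.

Base counts: A=2, T=10, G=4, C=1 (length 17).
GC clamp: 3' end TT has 0 G/C, need ≥1 ✗
GC content: GC 5/17 = 29.4%, outside 41.0–54.2% ✗
Tm: Tm = 64.9 + 41·(5 − 16.4)/17 = 37.4°C ✓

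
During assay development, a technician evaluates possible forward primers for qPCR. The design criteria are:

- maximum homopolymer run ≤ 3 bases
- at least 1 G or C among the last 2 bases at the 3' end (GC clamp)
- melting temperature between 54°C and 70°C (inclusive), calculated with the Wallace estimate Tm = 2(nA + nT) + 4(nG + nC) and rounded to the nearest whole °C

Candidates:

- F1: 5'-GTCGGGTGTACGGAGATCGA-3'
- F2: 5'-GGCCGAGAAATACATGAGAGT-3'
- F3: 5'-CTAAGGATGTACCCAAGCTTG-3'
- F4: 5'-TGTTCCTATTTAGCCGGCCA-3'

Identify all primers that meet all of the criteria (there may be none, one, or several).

F1, F2, F3 and F4.

F1 (20 nt, A=4 T=4 G=9 C=3): longest run = 3 ✓; 3' end GA has 1 G/C ✓; Tm = 2·8 + 4·12 = 64°C ✓ — passes.
F2 (21 nt, A=8 T=3 G=7 C=3): longest run = 3 ✓; 3' end GT has 1 G/C ✓; Tm = 2·11 + 4·10 = 62°C ✓ — passes.
F3 (21 nt, A=6 T=5 G=5 C=5): longest run = 3 ✓; 3' end TG has 1 G/C ✓; Tm = 2·11 + 4·10 = 62°C ✓ — passes.
F4 (20 nt, A=3 T=7 G=4 C=6): longest run = 3 ✓; 3' end CA has 1 G/C ✓; Tm = 2·10 + 4·10 = 60°C ✓ — passes.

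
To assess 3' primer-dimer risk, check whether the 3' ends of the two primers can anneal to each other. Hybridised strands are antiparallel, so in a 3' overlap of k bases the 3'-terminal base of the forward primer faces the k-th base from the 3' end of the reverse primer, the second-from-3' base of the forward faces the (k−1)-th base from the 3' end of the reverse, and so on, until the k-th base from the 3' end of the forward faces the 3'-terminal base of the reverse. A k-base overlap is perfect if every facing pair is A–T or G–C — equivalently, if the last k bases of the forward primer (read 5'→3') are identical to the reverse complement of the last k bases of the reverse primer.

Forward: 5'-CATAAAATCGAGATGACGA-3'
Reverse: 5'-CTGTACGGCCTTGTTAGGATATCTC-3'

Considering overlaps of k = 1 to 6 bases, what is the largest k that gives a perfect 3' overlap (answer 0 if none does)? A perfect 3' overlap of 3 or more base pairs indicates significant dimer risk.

Longest perfect overlap: 2 complementary base pairs; below the dimer-risk threshold (threshold 3).

Last 6 bases (5'→3') — forward …TGACGA, reverse …TATCTC.
Reverse complement of the reverse primer's last 6 bases: GAGATA; its first k bases are the reverse complement of the reverse primer's last k bases, so a perfect k-base overlap needs the forward primer's last k bases to equal them.
Comparing (forward last k vs required): k=1: A vs G ✗; k=2: GA vs GA ✓; k=3: CGA vs GAG ✗; k=4: ACGA vs GAGA ✗; k=5: GACGA vs GAGAT ✗; k=6: TGACGA vs GAGATA ✗.
Only k = 2 is perfect, so the longest perfect 3' overlap is 2.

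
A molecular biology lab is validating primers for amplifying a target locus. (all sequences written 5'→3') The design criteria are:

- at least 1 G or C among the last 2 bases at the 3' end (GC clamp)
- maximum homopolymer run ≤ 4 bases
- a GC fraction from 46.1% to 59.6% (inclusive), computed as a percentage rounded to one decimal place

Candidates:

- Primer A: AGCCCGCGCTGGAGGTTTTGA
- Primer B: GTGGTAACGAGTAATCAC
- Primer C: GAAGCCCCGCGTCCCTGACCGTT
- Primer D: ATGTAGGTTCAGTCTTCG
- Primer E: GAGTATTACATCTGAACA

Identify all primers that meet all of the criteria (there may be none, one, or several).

Primer A (21 nt, A=3 T=5 G=8 C=5): 3' end GA has 1 G/C ✓; longest run = 4 ✓; GC 13/21 = 61.9%, outside 46.1–59.6% ✗ — fails.
Primer B (18 nt, A=6 T=4 G=5 C=3): 3' end AC has 1 G/C ✓; longest run = 2 ✓; GC 8/18 = 44.4%, outside 46.1–59.6% ✗ — fails.
Primer C (23 nt, A=3 T=4 G=6 C=10): 3' end TT has 0 G/C, need ≥1 ✗; longest run = 4 ✓; GC 16/23 = 69.6%, outside 46.1–59.6% ✗ — fails.
Primer D (18 nt, A=3 T=7 G=5 C=3): 3' end CG has 2 G/C ✓; longest run = 2 ✓; GC 8/18 = 44.4%, outside 46.1–59.6% ✗ — fails.
Primer E (18 nt, A=7 T=5 G=3 C=3): 3' end CA has 1 G/C ✓; longest run = 2 ✓; GC 6/18 = 33.3%, outside 46.1–59.6% ✗ — fails.

None of the candidates satisfy all criteria.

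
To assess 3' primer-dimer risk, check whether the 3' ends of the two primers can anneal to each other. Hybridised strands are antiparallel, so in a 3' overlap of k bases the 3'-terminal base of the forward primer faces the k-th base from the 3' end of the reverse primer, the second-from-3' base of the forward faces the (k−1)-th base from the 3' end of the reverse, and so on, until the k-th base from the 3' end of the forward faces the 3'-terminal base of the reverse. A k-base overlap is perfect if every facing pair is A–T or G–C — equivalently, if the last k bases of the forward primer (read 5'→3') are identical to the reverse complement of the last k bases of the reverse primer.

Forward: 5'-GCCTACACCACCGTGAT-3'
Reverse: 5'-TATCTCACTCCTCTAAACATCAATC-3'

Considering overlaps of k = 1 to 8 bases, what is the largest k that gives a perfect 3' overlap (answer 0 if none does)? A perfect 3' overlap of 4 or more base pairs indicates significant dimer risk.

Last 8 bases (5'→3') — forward …ACCGTGAT, reverse …CATCAATC.
Reverse complement of the reverse primer's last 8 bases: GATTGATG; its first k bases are the reverse complement of the reverse primer's last k bases, so a perfect k-base overlap needs the forward primer's last k bases to equal them.
Comparing (forward last k vs required): k=1: T vs G ✗; k=2: AT vs GA ✗; k=3: GAT vs GAT ✓; k=4: TGAT vs GATT ✗; k=5: GTGAT vs GATTG ✗; k=6: CGTGAT vs GATTGA ✗; k=7: CCGTGAT vs GATTGAT ✗; k=8: ACCGTGAT vs GATTGATG ✗.
Only k = 3 is perfect, so the longest perfect 3' overlap is 3.

Longest perfect overlap: 3 complementary base pairs; below the dimer-risk threshold (threshold 4).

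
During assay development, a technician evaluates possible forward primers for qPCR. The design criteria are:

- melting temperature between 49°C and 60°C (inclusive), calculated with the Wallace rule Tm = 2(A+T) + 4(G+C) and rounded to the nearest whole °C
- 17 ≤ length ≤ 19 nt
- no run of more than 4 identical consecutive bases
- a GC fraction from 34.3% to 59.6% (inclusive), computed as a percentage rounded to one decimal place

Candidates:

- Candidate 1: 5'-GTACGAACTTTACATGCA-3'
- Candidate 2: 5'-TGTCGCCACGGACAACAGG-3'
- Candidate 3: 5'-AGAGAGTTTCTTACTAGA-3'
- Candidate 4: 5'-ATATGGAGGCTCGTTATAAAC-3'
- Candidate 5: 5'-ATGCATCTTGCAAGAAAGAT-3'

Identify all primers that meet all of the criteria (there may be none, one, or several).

Candidate 1 (18 nt, A=6 T=5 G=3 C=4): Tm = 2·11 + 4·7 = 50°C ✓; length 18 ✓; longest run = 3 ✓; GC 7/18 = 38.9% ✓ — passes.
Candidate 2 (19 nt, A=5 T=2 G=6 C=6): Tm = 2·7 + 4·12 = 62°C, outside 49–60°C ✗; length 19 ✓; longest run = 2 ✓; GC 12/19 = 63.2%, outside 34.3–59.6% ✗ — fails.
Candidate 3 (18 nt, A=6 T=6 G=4 C=2): Tm = 2·12 + 4·6 = 48°C, outside 49–60°C ✗; length 18 ✓; longest run = 3 ✓; GC 6/18 = 33.3%, outside 34.3–59.6% ✗ — fails.
Candidate 4 (21 nt, A=7 T=6 G=5 C=3): Tm = 2·13 + 4·8 = 58°C ✓; length 21, outside 17–19 ✗; longest run = 3 ✓; GC 8/21 = 38.1% ✓ — fails.
Candidate 5 (20 nt, A=8 T=5 G=4 C=3): Tm = 2·13 + 4·7 = 54°C ✓; length 20, outside 17–19 ✗; longest run = 3 ✓; GC 7/20 = 35.0% ✓ — fails.

Candidate 1 only.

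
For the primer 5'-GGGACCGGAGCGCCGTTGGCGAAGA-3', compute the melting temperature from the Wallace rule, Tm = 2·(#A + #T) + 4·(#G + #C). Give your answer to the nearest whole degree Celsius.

86°C

Base counts: A=5, T=2, G=12, C=6 (length 25).
Tm = 2·(5+2) + 4·(12+6) = 2·7 + 4·18 = 14 + 72 = 86°C.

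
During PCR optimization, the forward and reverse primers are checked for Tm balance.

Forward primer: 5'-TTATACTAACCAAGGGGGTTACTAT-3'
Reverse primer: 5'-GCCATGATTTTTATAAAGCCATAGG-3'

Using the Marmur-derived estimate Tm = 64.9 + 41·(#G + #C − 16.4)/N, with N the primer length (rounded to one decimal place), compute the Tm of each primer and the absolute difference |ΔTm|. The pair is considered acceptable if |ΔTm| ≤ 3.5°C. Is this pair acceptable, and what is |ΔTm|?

|ΔTm| = 0.0°C; the pair is acceptable.

Forward: G+C = 9, N = 25 → Tm = 64.9 + 41·(9 − 16.4)/25 = 52.8°C.
Reverse: G+C = 9, N = 25 → Tm = 64.9 + 41·(9 − 16.4)/25 = 52.8°C.
|ΔTm| = |52.8 − 52.8| = 0.0°C, ≤ 3.5°C.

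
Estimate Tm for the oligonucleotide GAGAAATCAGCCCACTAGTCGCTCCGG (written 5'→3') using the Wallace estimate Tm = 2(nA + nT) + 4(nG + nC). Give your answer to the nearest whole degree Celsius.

Base counts: A=7, T=4, G=7, C=9 (length 27).
Tm = 2·(7+4) + 4·(7+9) = 2·11 + 4·16 = 22 + 64 = 86°C.

86°C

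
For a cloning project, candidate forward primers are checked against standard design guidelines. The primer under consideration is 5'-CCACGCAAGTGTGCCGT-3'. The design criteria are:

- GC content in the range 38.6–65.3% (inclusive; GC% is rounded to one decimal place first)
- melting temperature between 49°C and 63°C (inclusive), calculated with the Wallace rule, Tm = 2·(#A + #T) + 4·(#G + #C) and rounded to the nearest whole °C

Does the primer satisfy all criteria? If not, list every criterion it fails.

Base counts: A=3, T=3, G=5, C=6 (length 17).
GC content: GC 11/17 = 64.7% ✓
Tm: Tm = 2·6 + 4·11 = 56°C ✓

Meets all criteria.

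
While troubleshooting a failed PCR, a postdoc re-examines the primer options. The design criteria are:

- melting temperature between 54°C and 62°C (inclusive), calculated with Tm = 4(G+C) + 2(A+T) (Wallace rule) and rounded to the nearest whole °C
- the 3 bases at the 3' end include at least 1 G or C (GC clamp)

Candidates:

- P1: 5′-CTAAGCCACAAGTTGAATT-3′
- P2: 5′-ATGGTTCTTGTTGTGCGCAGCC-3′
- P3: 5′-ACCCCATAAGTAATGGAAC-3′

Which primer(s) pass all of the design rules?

P3 only.

P1 (19 nt, A=7 T=5 G=3 C=4): Tm = 2·12 + 4·7 = 52°C, outside 54–62°C ✗; 3' end ATT has 0 G/C, need ≥1 ✗ — fails.
P2 (22 nt, A=2 T=8 G=7 C=5): Tm = 2·10 + 4·12 = 68°C, outside 54–62°C ✗; 3' end GCC has 3 G/C ✓ — fails.
P3 (19 nt, A=8 T=3 G=3 C=5): Tm = 2·11 + 4·8 = 54°C ✓; 3' end AAC has 1 G/C ✓ — passes.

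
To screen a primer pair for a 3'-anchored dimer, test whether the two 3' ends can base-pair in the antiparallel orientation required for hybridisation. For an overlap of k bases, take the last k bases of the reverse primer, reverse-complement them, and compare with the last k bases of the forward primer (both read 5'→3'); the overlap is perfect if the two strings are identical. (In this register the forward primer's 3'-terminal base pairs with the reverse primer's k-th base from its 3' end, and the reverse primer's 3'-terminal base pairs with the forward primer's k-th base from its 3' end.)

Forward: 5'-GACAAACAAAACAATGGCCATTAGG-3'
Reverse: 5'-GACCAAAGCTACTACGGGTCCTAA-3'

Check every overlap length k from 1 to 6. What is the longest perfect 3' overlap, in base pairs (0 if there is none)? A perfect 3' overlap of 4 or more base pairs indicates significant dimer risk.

Last 6 bases (5'→3') — forward …ATTAGG, reverse …TCCTAA.
Reverse complement of the reverse primer's last 6 bases: TTAGGA; its first k bases are the reverse complement of the reverse primer's last k bases, so a perfect k-base overlap needs the forward primer's last k bases to equal them.
Comparing (forward last k vs required): k=1: G vs T ✗; k=2: GG vs TT ✗; k=3: AGG vs TTA ✗; k=4: TAGG vs TTAG ✗; k=5: TTAGG vs TTAGG ✓; k=6: ATTAGG vs TTAGGA ✗.
Only k = 5 is perfect, so the longest perfect 3' overlap is 5.

Longest perfect overlap: 5 complementary base pairs; significant dimer risk (threshold 4).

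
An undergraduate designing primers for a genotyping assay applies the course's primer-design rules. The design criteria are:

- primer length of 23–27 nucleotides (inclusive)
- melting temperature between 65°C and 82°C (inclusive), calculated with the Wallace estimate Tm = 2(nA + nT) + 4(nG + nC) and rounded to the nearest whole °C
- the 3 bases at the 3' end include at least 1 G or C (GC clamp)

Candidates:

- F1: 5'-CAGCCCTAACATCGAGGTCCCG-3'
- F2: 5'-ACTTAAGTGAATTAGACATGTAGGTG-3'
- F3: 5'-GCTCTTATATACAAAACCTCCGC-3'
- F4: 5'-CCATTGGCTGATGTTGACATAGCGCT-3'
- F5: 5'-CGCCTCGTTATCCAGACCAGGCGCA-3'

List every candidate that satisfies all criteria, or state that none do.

F1 (22 nt, A=5 T=3 G=5 C=9): length 22, outside 23–27 ✗; Tm = 2·8 + 4·14 = 72°C ✓; 3' end CCG has 3 G/C ✓ — fails.
F2 (26 nt, A=9 T=8 G=7 C=2): length 26 ✓; Tm = 2·17 + 4·9 = 70°C ✓; 3' end GTG has 2 G/C ✓ — passes.
F3 (23 nt, A=7 T=6 G=2 C=8): length 23 ✓; Tm = 2·13 + 4·10 = 66°C ✓; 3' end CGC has 3 G/C ✓ — passes.
F4 (26 nt, A=5 T=8 G=7 C=6): length 26 ✓; Tm = 2·13 + 4·13 = 78°C ✓; 3' end GCT has 2 G/C ✓ — passes.
F5 (25 nt, A=5 T=4 G=6 C=10): length 25 ✓; Tm = 2·9 + 4·16 = 82°C ✓; 3' end GCA has 2 G/C ✓ — passes.

F2, F3, F4 and F5.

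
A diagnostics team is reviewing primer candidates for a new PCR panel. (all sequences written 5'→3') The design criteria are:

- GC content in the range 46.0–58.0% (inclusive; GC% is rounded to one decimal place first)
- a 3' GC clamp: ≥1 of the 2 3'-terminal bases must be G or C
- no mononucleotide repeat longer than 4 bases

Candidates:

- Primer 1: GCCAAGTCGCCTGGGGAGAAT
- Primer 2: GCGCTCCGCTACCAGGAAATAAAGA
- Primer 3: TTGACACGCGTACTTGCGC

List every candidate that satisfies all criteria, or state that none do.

Primer 1 (21 nt, A=5 T=3 G=8 C=5): GC 13/21 = 61.9%, outside 46.0–58.0% ✗; 3' end AT has 0 G/C, need ≥1 ✗; longest run = 4 ✓ — fails.
Primer 2 (25 nt, A=9 T=3 G=6 C=7): GC 13/25 = 52.0% ✓; 3' end GA has 1 G/C ✓; longest run = 3 ✓ — passes.
Primer 3 (19 nt, A=3 T=5 G=5 C=6): GC 11/19 = 57.9% ✓; 3' end GC has 2 G/C ✓; longest run = 2 ✓ — passes.

Primer 2 and Primer 3.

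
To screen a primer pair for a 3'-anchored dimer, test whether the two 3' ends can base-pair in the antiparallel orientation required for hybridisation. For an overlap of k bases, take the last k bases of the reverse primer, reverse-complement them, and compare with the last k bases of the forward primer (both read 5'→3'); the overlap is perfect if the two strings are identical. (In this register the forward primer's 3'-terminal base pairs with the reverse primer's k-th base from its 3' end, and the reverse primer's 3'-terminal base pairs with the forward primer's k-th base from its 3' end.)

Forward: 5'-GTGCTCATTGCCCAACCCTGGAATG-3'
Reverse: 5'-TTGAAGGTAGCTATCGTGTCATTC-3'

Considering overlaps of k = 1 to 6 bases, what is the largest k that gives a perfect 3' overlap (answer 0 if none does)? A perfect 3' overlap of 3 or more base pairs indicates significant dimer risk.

Longest perfect overlap: 5 complementary base pairs; significant dimer risk (threshold 3).

Last 6 bases (5'→3') — forward …GGAATG, reverse …TCATTC.
Reverse complement of the reverse primer's last 6 bases: GAATGA; its first k bases are the reverse complement of the reverse primer's last k bases, so a perfect k-base overlap needs the forward primer's last k bases to equal them.
Comparing (forward last k vs required): k=1: G vs G ✓; k=2: TG vs GA ✗; k=3: ATG vs GAA ✗; k=4: AATG vs GAAT ✗; k=5: GAATG vs GAATG ✓; k=6: GGAATG vs GAATGA ✗.
Perfect overlaps at k = 1, 5; the largest is 5.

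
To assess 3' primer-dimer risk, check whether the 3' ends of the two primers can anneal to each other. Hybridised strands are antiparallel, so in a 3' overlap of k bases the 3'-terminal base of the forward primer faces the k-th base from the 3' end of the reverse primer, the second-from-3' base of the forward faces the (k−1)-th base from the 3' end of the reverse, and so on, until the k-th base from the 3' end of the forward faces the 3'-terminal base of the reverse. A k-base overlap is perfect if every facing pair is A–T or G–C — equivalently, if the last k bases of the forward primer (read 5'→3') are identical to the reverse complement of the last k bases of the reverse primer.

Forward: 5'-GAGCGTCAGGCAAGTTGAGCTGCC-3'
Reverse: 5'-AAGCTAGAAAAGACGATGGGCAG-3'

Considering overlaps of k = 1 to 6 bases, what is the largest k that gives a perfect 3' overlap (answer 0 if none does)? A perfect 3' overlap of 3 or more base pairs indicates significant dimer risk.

Last 6 bases (5'→3') — forward …GCTGCC, reverse …GGGCAG.
Reverse complement of the reverse primer's last 6 bases: CTGCCC; its first k bases are the reverse complement of the reverse primer's last k bases, so a perfect k-base overlap needs the forward primer's last k bases to equal them.
Comparing (forward last k vs required): k=1: C vs C ✓; k=2: CC vs CT ✗; k=3: GCC vs CTG ✗; k=4: TGCC vs CTGC ✗; k=5: CTGCC vs CTGCC ✓; k=6: GCTGCC vs CTGCCC ✗.
Perfect overlaps at k = 1, 5; the largest is 5.

Longest perfect overlap: 5 complementary base pairs; significant dimer risk (threshold 3).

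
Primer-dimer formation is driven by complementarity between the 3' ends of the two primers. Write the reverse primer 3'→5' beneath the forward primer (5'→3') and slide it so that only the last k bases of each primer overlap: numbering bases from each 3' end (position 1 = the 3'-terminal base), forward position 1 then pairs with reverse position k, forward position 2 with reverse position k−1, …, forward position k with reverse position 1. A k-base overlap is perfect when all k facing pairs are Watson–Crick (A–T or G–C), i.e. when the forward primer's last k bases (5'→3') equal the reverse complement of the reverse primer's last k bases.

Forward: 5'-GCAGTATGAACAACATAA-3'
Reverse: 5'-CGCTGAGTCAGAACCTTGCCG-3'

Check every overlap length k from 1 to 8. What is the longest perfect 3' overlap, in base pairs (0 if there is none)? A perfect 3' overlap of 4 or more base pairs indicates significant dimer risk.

Longest perfect overlap: 0 complementary base pairs; below the dimer-risk threshold (threshold 4).

Last 8 bases (5'→3') — forward …CAACATAA, reverse …CCTTGCCG.
Reverse complement of the reverse primer's last 8 bases: CGGCAAGG; its first k bases are the reverse complement of the reverse primer's last k bases, so a perfect k-base overlap needs the forward primer's last k bases to equal them.
Comparing (forward last k vs required): k=1: A vs C ✗; k=2: AA vs CG ✗; k=3: TAA vs CGG ✗; k=4: ATAA vs CGGC ✗; k=5: CATAA vs CGGCA ✗; k=6: ACATAA vs CGGCAA ✗; k=7: AACATAA vs CGGCAAG ✗; k=8: CAACATAA vs CGGCAAGG ✗.
No overlap length from 1 to 8 is perfect, so the longest perfect 3' overlap is 0.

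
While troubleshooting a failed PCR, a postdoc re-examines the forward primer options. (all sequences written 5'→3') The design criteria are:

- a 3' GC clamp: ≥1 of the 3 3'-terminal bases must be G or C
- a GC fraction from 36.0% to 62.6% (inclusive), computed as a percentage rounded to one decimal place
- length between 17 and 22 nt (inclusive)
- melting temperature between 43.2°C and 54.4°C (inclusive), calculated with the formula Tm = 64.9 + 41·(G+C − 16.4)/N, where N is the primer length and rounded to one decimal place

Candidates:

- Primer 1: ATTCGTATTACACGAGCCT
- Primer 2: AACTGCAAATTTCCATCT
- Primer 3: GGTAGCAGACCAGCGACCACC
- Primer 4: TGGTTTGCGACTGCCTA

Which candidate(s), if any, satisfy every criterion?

Primer 1 and Primer 4.

Primer 1 (19 nt, A=5 T=6 G=3 C=5): 3' end CCT has 2 G/C ✓; GC 8/19 = 42.1% ✓; length 19 ✓; Tm = 64.9 + 41·(8 − 16.4)/19 = 46.8°C ✓ — passes.
Primer 2 (18 nt, A=6 T=6 G=1 C=5): 3' end TCT has 1 G/C ✓; GC 6/18 = 33.3%, outside 36.0–62.6% ✗; length 18 ✓; Tm = 64.9 + 41·(6 − 16.4)/18 = 41.2°C, outside 43.2–54.4°C ✗ — fails.
Primer 3 (21 nt, A=6 T=1 G=6 C=8): 3' end ACC has 2 G/C ✓; GC 14/21 = 66.7%, outside 36.0–62.6% ✗; length 21 ✓; Tm = 64.9 + 41·(14 − 16.4)/21 = 60.2°C, outside 43.2–54.4°C ✗ — fails.
Primer 4 (17 nt, A=2 T=6 G=5 C=4): 3' end CTA has 1 G/C ✓; GC 9/17 = 52.9% ✓; length 17 ✓; Tm = 64.9 + 41·(9 − 16.4)/17 = 47.1°C ✓ — passes.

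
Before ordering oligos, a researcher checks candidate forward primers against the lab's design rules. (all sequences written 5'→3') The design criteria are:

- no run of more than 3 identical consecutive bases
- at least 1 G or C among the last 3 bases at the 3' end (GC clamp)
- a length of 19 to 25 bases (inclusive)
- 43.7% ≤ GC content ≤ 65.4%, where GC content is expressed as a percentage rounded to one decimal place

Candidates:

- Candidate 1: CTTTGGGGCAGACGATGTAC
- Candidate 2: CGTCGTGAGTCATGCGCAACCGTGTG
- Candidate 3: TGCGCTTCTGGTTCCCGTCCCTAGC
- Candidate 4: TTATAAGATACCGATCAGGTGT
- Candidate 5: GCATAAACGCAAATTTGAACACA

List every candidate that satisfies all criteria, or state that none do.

Candidate 3 only.

Candidate 1 (20 nt, A=4 T=5 G=7 C=4): longest run = 4, exceeds 3 ✗; 3' end TAC has 1 G/C ✓; length 20 ✓; GC 11/20 = 55.0% ✓ — fails.
Candidate 2 (26 nt, A=4 T=6 G=9 C=7): longest run = 2 ✓; 3' end GTG has 2 G/C ✓; length 26, outside 19–25 ✗; GC 16/26 = 61.5% ✓ — fails.
Candidate 3 (25 nt, A=1 T=8 G=6 C=10): longest run = 3 ✓; 3' end AGC has 2 G/C ✓; length 25 ✓; GC 16/25 = 64.0% ✓ — passes.
Candidate 4 (22 nt, A=7 T=7 G=5 C=3): longest run = 2 ✓; 3' end TGT has 1 G/C ✓; length 22 ✓; GC 8/22 = 36.4%, outside 43.7–65.4% ✗ — fails.
Candidate 5 (23 nt, A=11 T=4 G=3 C=5): longest run = 3 ✓; 3' end ACA has 1 G/C ✓; length 23 ✓; GC 8/23 = 34.8%, outside 43.7–65.4% ✗ — fails.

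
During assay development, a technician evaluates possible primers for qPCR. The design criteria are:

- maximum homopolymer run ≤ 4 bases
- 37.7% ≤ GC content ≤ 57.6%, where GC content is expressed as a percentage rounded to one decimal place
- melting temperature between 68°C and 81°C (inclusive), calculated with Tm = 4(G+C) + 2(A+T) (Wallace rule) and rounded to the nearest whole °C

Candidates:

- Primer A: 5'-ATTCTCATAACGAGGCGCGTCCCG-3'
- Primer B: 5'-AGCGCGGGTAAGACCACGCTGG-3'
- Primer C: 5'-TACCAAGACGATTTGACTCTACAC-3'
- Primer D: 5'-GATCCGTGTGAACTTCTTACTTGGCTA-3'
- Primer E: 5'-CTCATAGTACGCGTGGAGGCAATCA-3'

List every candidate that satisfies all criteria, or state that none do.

Primer A (24 nt, A=5 T=5 G=6 C=8): longest run = 3 ✓; GC 14/24 = 58.3%, outside 37.7–57.6% ✗; Tm = 2·10 + 4·14 = 76°C ✓ — fails.
Primer B (22 nt, A=5 T=2 G=9 C=6): longest run = 3 ✓; GC 15/22 = 68.2%, outside 37.7–57.6% ✗; Tm = 2·7 + 4·15 = 74°C ✓ — fails.
Primer C (24 nt, A=8 T=6 G=3 C=7): longest run = 3 ✓; GC 10/24 = 41.7% ✓; Tm = 2·14 + 4·10 = 68°C ✓ — passes.
Primer D (27 nt, A=5 T=10 G=6 C=6): longest run = 2 ✓; GC 12/27 = 44.4% ✓; Tm = 2·15 + 4·12 = 78°C ✓ — passes.
Primer E (25 nt, A=7 T=5 G=7 C=6): longest run = 2 ✓; GC 13/25 = 52.0% ✓; Tm = 2·12 + 4·13 = 76°C ✓ — passes.

Primer C, Primer D and Primer E.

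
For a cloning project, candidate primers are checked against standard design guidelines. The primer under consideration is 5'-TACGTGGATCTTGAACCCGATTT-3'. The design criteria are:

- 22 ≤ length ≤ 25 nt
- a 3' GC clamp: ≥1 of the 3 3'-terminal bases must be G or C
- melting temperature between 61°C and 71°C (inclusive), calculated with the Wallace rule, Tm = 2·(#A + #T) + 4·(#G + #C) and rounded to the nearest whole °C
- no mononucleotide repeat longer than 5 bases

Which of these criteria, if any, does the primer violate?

Base counts: A=5, T=8, G=5, C=5 (length 23).
length: length 23 ✓
GC clamp: 3' end TTT has 0 G/C, need ≥1 ✗
Tm: Tm = 2·13 + 4·10 = 66°C ✓
homopolymer run: longest run = 3 ✓

Fails: GC clamp.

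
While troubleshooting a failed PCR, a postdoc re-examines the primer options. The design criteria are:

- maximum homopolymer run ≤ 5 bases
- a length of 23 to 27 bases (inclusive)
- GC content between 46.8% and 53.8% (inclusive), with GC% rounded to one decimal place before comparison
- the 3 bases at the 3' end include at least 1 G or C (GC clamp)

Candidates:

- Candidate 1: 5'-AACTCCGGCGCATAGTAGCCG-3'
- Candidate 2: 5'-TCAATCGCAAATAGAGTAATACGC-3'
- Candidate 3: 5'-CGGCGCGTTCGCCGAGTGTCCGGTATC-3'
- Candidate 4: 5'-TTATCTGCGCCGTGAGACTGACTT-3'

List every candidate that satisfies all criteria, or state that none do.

Candidate 1 (21 nt, A=5 T=3 G=6 C=7): longest run = 2 ✓; length 21, outside 23–27 ✗; GC 13/21 = 61.9%, outside 46.8–53.8% ✗; 3' end CCG has 3 G/C ✓ — fails.
Candidate 2 (24 nt, A=10 T=5 G=4 C=5): longest run = 3 ✓; length 24 ✓; GC 9/24 = 37.5%, outside 46.8–53.8% ✗; 3' end CGC has 3 G/C ✓ — fails.
Candidate 3 (27 nt, A=2 T=6 G=10 C=9): longest run = 2 ✓; length 27 ✓; GC 19/27 = 70.4%, outside 46.8–53.8% ✗; 3' end ATC has 1 G/C ✓ — fails.
Candidate 4 (24 nt, A=4 T=8 G=6 C=6): longest run = 2 ✓; length 24 ✓; GC 12/24 = 50.0% ✓; 3' end CTT has 1 G/C ✓ — passes.

Candidate 4 only.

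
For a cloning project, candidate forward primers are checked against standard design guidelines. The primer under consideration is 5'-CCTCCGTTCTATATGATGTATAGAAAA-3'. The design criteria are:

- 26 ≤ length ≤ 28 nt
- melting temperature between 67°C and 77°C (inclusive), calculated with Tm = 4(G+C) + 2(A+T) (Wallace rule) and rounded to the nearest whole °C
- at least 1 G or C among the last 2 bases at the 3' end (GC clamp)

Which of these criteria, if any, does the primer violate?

Fails: GC clamp.

Base counts: A=9, T=9, G=4, C=5 (length 27).
length: length 27 ✓
Tm: Tm = 2·18 + 4·9 = 72°C ✓
GC clamp: 3' end AA has 0 G/C, need ≥1 ✗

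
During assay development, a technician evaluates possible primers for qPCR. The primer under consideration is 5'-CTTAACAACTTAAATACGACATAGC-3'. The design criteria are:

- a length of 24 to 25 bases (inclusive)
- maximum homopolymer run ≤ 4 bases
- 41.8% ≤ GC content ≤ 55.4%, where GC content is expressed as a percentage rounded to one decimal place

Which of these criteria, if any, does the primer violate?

Fails: GC content.

Base counts: A=11, T=6, G=2, C=6 (length 25).
length: length 25 ✓
homopolymer run: longest run = 3 ✓
GC content: GC 8/25 = 32.0%, outside 41.8–55.4% ✗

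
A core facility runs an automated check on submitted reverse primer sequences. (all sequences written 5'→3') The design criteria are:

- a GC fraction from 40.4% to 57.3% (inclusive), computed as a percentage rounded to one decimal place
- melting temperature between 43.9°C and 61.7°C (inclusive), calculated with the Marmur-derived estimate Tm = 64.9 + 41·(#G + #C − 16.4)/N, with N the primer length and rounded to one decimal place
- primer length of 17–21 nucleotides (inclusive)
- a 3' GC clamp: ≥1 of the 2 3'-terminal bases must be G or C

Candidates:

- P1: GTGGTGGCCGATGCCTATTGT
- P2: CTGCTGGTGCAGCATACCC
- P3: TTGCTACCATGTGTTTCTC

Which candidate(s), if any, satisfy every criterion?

P1 and P3.

P1 (21 nt, A=2 T=7 G=8 C=4): GC 12/21 = 57.1% ✓; Tm = 64.9 + 41·(12 − 16.4)/21 = 56.3°C ✓; length 21 ✓; 3' end GT has 1 G/C ✓ — passes.
P2 (19 nt, A=3 T=4 G=5 C=7): GC 12/19 = 63.2%, outside 40.4–57.3% ✗; Tm = 64.9 + 41·(12 − 16.4)/19 = 55.4°C ✓; length 19 ✓; 3' end CC has 2 G/C ✓ — fails.
P3 (19 nt, A=2 T=9 G=3 C=5): GC 8/19 = 42.1% ✓; Tm = 64.9 + 41·(8 − 16.4)/19 = 46.8°C ✓; length 19 ✓; 3' end TC has 1 G/C ✓ — passes.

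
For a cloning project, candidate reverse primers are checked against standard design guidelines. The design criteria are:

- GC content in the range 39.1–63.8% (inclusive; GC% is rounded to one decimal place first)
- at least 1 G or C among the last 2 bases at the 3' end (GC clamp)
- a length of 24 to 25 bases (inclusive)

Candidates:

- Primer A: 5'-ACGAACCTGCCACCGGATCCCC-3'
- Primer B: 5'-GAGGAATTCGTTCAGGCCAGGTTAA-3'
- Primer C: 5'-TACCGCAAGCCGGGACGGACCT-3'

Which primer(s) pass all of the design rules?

None of the candidates satisfy all criteria.

Primer A (22 nt, A=5 T=2 G=4 C=11): GC 15/22 = 68.2%, outside 39.1–63.8% ✗; 3' end CC has 2 G/C ✓; length 22, outside 24–25 ✗ — fails.
Primer B (25 nt, A=7 T=6 G=8 C=4): GC 12/25 = 48.0% ✓; 3' end AA has 0 G/C, need ≥1 ✗; length 25 ✓ — fails.
Primer C (22 nt, A=5 T=2 G=7 C=8): GC 15/22 = 68.2%, outside 39.1–63.8% ✗; 3' end CT has 1 G/C ✓; length 22, outside 24–25 ✗ — fails.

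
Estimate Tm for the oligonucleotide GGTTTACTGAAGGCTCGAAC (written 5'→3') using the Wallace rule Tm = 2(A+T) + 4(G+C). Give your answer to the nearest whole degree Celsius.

60°C

Base counts: A=5, T=5, G=6, C=4 (length 20).
Tm = 2·(5+5) + 4·(6+4) = 2·10 + 4·10 = 20 + 40 = 60°C.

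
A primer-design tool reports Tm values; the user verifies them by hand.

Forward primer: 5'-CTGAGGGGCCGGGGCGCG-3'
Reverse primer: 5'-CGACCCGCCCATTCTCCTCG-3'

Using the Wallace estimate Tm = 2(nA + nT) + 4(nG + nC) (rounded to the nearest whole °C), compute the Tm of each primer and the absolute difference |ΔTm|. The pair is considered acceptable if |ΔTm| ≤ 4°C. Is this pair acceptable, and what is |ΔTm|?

|ΔTm| = 0°C; the pair is acceptable.

Forward: A=1 T=1 G=11 C=5 → Tm = 2·2 + 4·16 = 68°C.
Reverse: A=2 T=4 G=3 C=11 → Tm = 2·6 + 4·14 = 68°C.
|ΔTm| = |68 − 68| = 0°C, ≤ 4°C.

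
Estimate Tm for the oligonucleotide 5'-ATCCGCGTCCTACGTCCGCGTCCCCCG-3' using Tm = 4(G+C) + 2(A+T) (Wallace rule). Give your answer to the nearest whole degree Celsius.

Base counts: A=2, T=5, G=6, C=14 (length 27).
Tm = 2·(2+5) + 4·(6+14) = 2·7 + 4·20 = 14 + 80 = 94°C.

94°C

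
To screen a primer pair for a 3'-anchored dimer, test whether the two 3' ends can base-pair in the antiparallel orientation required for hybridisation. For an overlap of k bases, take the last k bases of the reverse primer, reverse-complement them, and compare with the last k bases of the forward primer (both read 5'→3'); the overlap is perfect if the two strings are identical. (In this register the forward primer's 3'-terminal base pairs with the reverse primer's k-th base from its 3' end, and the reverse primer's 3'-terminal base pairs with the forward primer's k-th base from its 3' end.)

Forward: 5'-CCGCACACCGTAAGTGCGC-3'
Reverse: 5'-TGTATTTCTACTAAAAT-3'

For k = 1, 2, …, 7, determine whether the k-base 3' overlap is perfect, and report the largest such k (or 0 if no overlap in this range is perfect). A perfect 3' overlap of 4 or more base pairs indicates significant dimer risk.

Last 7 bases (5'→3') — forward …AGTGCGC, reverse …CTAAAAT.
Reverse complement of the reverse primer's last 7 bases: ATTTTAG; its first k bases are the reverse complement of the reverse primer's last k bases, so a perfect k-base overlap needs the forward primer's last k bases to equal them.
Comparing (forward last k vs required): k=1: C vs A ✗; k=2: GC vs AT ✗; k=3: CGC vs ATT ✗; k=4: GCGC vs ATTT ✗; k=5: TGCGC vs ATTTT ✗; k=6: GTGCGC vs ATTTTA ✗; k=7: AGTGCGC vs ATTTTAG ✗.
No overlap length from 1 to 7 is perfect, so the longest perfect 3' overlap is 0.

Longest perfect overlap: 0 complementary base pairs; below the dimer-risk threshold (threshold 4).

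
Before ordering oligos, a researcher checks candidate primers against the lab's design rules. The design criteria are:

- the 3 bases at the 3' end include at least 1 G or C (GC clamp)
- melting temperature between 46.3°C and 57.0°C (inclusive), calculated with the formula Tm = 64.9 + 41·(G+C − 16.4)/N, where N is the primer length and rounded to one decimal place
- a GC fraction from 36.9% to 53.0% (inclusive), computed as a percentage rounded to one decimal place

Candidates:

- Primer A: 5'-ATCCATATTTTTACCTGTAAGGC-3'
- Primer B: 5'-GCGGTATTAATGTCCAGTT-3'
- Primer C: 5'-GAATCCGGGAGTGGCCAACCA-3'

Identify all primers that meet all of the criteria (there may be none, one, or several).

Primer B only.

Primer A (23 nt, A=6 T=9 G=3 C=5): 3' end GGC has 3 G/C ✓; Tm = 64.9 + 41·(8 − 16.4)/23 = 49.9°C ✓; GC 8/23 = 34.8%, outside 36.9–53.0% ✗ — fails.
Primer B (19 nt, A=4 T=7 G=5 C=3): 3' end GTT has 1 G/C ✓; Tm = 64.9 + 41·(8 − 16.4)/19 = 46.8°C ✓; GC 8/19 = 42.1% ✓ — passes.
Primer C (21 nt, A=6 T=2 G=7 C=6): 3' end CCA has 2 G/C ✓; Tm = 64.9 + 41·(13 − 16.4)/21 = 58.3°C, outside 46.3–57.0°C ✗; GC 13/21 = 61.9%, outside 36.9–53.0% ✗ — fails.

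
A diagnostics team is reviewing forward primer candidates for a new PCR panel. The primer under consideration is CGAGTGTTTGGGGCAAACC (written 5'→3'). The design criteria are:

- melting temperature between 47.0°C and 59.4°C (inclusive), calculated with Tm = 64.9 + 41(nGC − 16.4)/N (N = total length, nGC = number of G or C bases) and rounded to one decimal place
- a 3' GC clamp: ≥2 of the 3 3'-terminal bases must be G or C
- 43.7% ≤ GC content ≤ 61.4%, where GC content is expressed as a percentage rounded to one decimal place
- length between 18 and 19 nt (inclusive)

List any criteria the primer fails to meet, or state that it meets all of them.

Meets all criteria.

Base counts: A=4, T=4, G=7, C=4 (length 19).
Tm: Tm = 64.9 + 41·(11 − 16.4)/19 = 53.2°C ✓
GC clamp: 3' end ACC has 2 G/C ✓
GC content: GC 11/19 = 57.9% ✓
length: length 19 ✓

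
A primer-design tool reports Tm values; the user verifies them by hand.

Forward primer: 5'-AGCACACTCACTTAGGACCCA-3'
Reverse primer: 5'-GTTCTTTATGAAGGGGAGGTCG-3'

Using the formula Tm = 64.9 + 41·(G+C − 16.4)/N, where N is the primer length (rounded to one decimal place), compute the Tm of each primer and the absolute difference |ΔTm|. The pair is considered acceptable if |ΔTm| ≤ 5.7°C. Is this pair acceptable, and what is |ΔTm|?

Forward: G+C = 11, N = 21 → Tm = 64.9 + 41·(11 − 16.4)/21 = 54.4°C.
Reverse: G+C = 11, N = 22 → Tm = 64.9 + 41·(11 − 16.4)/22 = 54.8°C.
|ΔTm| = |54.4 − 54.8| = 0.4°C, ≤ 5.7°C.

|ΔTm| = 0.4°C; the pair is acceptable.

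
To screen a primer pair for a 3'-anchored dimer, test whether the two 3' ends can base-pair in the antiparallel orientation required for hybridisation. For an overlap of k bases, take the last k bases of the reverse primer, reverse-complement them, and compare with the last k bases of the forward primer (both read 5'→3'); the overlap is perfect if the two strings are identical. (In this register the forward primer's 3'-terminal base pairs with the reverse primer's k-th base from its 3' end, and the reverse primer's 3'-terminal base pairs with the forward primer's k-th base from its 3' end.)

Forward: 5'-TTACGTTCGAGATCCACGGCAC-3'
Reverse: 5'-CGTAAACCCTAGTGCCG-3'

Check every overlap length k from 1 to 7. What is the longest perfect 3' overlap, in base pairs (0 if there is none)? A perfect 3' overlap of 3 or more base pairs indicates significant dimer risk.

Last 7 bases (5'→3') — forward …ACGGCAC, reverse …AGTGCCG.
Reverse complement of the reverse primer's last 7 bases: CGGCACT; its first k bases are the reverse complement of the reverse primer's last k bases, so a perfect k-base overlap needs the forward primer's last k bases to equal them.
Comparing (forward last k vs required): k=1: C vs C ✓; k=2: AC vs CG ✗; k=3: CAC vs CGG ✗; k=4: GCAC vs CGGC ✗; k=5: GGCAC vs CGGCA ✗; k=6: CGGCAC vs CGGCAC ✓; k=7: ACGGCAC vs CGGCACT ✗.
Perfect overlaps at k = 1, 6; the largest is 6.

Longest perfect overlap: 6 complementary base pairs; significant dimer risk (threshold 3).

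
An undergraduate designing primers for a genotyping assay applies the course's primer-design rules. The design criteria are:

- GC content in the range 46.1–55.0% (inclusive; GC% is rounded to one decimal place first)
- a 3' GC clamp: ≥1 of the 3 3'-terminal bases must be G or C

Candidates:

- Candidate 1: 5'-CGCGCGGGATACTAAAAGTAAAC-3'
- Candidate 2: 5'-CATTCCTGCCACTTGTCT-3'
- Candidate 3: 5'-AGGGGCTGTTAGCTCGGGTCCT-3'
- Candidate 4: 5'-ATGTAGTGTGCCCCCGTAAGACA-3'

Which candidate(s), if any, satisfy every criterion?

Candidate 1 (23 nt, A=9 T=3 G=6 C=5): GC 11/23 = 47.8% ✓; 3' end AAC has 1 G/C ✓ — passes.
Candidate 2 (18 nt, A=2 T=7 G=2 C=7): GC 9/18 = 50.0% ✓; 3' end TCT has 1 G/C ✓ — passes.
Candidate 3 (22 nt, A=2 T=6 G=9 C=5): GC 14/22 = 63.6%, outside 46.1–55.0% ✗; 3' end CCT has 2 G/C ✓ — fails.
Candidate 4 (23 nt, A=6 T=5 G=6 C=6): GC 12/23 = 52.2% ✓; 3' end ACA has 1 G/C ✓ — passes.

Candidate 1, Candidate 2 and Candidate 4.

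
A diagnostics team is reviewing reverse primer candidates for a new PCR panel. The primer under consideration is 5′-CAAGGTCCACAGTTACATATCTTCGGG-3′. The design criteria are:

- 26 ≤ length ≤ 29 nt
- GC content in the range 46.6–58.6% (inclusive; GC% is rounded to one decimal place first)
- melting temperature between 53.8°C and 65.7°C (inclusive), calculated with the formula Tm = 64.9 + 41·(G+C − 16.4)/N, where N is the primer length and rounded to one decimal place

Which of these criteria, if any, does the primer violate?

Base counts: A=7, T=7, G=6, C=7 (length 27).
length: length 27 ✓
GC content: GC 13/27 = 48.1% ✓
Tm: Tm = 64.9 + 41·(13 − 16.4)/27 = 59.7°C ✓

Meets all criteria.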